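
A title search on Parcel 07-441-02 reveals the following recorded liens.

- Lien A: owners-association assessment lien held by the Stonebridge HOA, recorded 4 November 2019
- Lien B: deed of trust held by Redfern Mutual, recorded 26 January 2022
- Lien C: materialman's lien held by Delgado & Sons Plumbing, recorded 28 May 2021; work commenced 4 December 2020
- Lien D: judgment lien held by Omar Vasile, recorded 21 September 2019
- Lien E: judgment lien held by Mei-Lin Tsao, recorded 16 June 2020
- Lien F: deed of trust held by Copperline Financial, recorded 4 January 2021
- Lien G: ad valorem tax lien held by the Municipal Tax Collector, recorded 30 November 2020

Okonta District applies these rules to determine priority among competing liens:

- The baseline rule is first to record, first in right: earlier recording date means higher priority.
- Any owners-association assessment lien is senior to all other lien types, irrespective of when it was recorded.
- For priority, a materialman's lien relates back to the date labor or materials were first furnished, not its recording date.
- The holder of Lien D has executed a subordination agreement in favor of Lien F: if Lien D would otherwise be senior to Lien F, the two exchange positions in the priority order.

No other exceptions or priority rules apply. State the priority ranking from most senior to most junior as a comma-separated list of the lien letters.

Effective dates after the stated exceptions: C's effective date is 4 December 2020, when work began.
A is an owners-association assessment lien, so it outranks all other liens regardless of date.
The other liens, earliest effective date first: D (21 September 2019), E (16 June 2020), G (30 November 2020), C (4 December 2020), F (4 January 2021), B (26 January 2022).
The subordination applies — D was senior to F — so D and F swap.

A, F, E, G, C, D, B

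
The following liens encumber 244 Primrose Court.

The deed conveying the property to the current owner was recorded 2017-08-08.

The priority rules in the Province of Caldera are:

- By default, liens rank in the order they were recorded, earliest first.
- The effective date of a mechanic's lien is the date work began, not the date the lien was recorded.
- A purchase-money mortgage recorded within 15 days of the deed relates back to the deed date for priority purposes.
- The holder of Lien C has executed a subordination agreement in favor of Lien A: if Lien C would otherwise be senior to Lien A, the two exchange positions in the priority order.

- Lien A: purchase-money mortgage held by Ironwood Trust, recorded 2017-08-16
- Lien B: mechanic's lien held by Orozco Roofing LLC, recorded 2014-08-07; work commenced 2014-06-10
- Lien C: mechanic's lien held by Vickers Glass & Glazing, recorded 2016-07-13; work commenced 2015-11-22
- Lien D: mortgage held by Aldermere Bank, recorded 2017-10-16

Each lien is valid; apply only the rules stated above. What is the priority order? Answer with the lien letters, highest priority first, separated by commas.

B, A, C, D

Effective dates: A's effective date is the deed date, 2017-08-08; B relates back to 2014-06-10 (work commenced); C is treated as recorded 2015-11-22, the work-commencement date.
By effective date: B (2014-06-10), C (2015-11-22), A (2017-08-08), D (2017-10-16).
The subordination applies — C was senior to A — so C and A swap.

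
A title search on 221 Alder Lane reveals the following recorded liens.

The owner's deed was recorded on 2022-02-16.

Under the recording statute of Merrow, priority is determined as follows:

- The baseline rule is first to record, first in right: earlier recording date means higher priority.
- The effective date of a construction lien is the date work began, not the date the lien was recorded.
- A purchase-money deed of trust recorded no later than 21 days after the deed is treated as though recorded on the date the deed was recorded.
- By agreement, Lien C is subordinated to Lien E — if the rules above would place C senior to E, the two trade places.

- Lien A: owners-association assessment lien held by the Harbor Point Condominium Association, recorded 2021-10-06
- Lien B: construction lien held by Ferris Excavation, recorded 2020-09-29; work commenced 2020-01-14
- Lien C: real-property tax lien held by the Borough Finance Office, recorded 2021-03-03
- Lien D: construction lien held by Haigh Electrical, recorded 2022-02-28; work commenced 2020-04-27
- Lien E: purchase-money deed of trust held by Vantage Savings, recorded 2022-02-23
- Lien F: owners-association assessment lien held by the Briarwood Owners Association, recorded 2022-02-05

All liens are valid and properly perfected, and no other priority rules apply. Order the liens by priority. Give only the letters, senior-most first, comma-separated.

First, effective dates: B relates back to 2020-01-14 (work commenced); D's effective date is 2020-04-27, when work began; E relates back to the deed date 2022-02-16.
By effective date: B (2020-01-14), D (2020-04-27), C (2021-03-03), A (2021-10-06), F (2022-02-05), E (2022-02-16).
C is senior to E before the subordination, so the two trade places.

B, D, E, A, F, C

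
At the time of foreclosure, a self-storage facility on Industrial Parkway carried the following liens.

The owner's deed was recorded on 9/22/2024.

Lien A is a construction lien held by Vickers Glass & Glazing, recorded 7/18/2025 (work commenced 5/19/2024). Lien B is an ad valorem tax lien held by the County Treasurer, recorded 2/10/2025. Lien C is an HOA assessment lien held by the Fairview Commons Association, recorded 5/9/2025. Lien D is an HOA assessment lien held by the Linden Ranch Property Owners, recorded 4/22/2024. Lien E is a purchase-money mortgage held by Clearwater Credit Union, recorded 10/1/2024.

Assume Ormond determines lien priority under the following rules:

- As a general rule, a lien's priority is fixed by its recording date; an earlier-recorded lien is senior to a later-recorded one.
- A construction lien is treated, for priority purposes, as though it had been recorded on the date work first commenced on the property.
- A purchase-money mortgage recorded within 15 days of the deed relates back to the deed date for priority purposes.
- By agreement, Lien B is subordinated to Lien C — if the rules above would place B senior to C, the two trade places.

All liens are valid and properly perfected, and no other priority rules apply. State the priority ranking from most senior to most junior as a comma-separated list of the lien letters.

Effective dates after the stated exceptions: A relates back to 5/19/2024 (work commenced); E relates back to the deed date 9/22/2024.
Ordering by effective date: D (4/22/2024), A (5/19/2024), E (9/22/2024), B (2/10/2025), C (5/9/2025).
The subordination applies — B was senior to C — so B and C swap.

D, A, E, C, B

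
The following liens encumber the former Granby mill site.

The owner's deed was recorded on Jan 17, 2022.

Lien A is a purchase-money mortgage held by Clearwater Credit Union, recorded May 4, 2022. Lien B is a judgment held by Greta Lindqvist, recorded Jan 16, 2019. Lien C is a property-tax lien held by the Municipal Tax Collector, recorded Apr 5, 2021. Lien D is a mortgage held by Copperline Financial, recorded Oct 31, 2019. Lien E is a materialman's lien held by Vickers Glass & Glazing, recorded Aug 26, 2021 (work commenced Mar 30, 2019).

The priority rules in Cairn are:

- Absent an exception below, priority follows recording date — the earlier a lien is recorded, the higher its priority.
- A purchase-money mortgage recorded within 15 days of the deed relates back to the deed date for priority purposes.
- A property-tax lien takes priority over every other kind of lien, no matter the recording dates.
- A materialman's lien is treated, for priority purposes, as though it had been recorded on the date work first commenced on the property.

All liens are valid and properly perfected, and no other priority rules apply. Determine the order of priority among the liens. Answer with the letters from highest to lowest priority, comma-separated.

C, B, E, D, A

Effective dates after the stated exceptions: A missed the 15-day window (107 days after the deed), so its recording date stands; E relates back to Mar 30, 2019 (work commenced).
C, as a property-tax lien, has superpriority and ranks first.
The other liens, earliest effective date first: B (Jan 16, 2019), E (Mar 30, 2019), D (Oct 31, 2019), A (May 4, 2022).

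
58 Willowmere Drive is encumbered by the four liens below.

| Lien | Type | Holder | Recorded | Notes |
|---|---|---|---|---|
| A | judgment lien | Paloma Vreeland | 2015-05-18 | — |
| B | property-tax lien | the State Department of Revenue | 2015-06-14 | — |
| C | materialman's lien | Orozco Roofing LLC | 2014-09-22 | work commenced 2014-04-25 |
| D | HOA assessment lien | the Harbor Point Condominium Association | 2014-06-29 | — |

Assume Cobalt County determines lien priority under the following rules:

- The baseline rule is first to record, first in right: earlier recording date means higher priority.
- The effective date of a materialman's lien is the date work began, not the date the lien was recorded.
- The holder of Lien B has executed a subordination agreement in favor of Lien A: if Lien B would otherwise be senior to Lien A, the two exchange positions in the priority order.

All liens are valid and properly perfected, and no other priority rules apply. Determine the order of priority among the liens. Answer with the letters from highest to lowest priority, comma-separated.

Adjusting effective dates: C is treated as recorded 2014-04-25, the work-commencement date.
By effective date: C (2014-04-25), D (2014-06-29), A (2015-05-18), B (2015-06-14).
Since B is not senior to A, the subordination leaves the order unchanged.

C, D, A, B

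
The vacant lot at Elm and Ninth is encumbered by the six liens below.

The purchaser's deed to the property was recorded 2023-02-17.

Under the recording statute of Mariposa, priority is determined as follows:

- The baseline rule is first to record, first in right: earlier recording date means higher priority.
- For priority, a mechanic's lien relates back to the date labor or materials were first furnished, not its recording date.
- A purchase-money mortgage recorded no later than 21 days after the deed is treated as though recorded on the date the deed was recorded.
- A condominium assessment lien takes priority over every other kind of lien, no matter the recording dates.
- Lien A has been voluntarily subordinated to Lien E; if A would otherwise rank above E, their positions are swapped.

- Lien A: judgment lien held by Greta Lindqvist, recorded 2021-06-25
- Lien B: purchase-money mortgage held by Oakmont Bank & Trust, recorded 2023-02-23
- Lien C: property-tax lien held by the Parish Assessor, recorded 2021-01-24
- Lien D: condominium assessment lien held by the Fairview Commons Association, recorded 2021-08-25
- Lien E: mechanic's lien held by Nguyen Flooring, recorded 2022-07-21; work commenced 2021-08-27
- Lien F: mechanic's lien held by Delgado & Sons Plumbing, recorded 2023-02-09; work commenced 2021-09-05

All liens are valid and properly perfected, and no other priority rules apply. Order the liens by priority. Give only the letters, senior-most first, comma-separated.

Effective dates after the stated exceptions: B's effective date is the deed date, 2023-02-17; E's effective date is 2021-08-27, when work began; F's effective date is 2021-09-05, when work began.
D, as a condominium assessment lien, has superpriority and ranks first.
Ordering the rest by effective date: C (2021-01-24), A (2021-06-25), E (2021-08-27), F (2021-09-05), B (2023-02-17).
Because A would otherwise rank above E, the subordination swaps them.

D, C, E, A, F, B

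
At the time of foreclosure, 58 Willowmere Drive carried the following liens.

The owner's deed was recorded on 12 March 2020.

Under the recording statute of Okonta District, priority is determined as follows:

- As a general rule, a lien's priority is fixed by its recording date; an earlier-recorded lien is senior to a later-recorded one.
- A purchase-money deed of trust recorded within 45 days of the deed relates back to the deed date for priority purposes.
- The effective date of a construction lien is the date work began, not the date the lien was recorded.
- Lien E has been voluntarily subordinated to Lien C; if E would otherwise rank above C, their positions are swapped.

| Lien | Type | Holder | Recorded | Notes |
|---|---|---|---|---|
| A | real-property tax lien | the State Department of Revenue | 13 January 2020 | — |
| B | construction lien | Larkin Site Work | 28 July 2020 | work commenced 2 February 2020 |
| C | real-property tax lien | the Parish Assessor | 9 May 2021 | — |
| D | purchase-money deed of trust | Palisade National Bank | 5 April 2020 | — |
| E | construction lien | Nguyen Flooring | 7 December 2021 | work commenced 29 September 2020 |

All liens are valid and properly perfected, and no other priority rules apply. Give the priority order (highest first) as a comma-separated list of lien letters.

Adjusting effective dates: B is treated as recorded 2 February 2020, the work-commencement date; D was recorded within the 45-day window, so its effective date is the deed date 12 March 2020; E relates back to 29 September 2020 (work commenced).
Ordering by effective date: A (13 January 2020), B (2 February 2020), D (12 March 2020), E (29 September 2020), C (9 May 2021).
The subordination applies — E was senior to C — so E and C swap.

A, B, D, C, E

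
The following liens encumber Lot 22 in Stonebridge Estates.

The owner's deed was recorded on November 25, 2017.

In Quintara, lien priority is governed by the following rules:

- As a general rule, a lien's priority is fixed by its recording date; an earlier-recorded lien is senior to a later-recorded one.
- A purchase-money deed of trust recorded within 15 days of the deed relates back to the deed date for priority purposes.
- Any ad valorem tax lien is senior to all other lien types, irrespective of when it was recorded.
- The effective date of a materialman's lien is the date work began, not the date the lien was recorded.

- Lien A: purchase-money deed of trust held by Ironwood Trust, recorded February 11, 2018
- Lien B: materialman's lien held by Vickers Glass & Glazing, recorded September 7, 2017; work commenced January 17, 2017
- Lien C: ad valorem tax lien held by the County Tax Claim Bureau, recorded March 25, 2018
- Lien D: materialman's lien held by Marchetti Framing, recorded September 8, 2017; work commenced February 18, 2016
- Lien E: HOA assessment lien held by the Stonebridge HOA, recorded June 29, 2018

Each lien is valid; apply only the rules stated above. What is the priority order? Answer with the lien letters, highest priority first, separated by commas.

Effective dates after the stated exceptions: A was recorded 78 days after the deed — beyond 15 days — so no relation-back applies; B's effective date is January 17, 2017, when work began; D's effective date is February 18, 2016, when work began.
C is an ad valorem tax lien and takes priority over every other lien.
Ordering the rest by effective date: D (February 18, 2016), B (January 17, 2017), A (February 11, 2018), E (June 29, 2018).

C, D, B, A, E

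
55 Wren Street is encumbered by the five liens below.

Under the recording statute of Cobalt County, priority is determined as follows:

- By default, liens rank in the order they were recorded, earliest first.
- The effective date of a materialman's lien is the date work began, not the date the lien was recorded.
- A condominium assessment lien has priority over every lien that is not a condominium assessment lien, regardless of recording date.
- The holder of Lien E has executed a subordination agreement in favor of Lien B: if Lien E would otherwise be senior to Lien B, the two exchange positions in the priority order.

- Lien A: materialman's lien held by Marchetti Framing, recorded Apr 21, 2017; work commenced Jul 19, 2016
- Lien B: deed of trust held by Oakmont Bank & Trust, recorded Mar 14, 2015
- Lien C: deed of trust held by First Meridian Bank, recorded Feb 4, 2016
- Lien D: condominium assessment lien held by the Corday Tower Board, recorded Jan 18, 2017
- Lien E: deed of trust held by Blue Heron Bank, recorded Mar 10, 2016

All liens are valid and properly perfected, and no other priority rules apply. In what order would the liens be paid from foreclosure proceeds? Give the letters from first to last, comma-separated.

Effective dates after the stated exceptions: A relates back to Jul 19, 2016 (work commenced).
As a condominium assessment lien, D is senior to every other lien.
Among the remaining liens, by effective date: B (Mar 14, 2015), C (Feb 4, 2016), E (Mar 10, 2016), A (Jul 19, 2016).
E already ranks below B; the subordination has no effect.

D, B, C, E, A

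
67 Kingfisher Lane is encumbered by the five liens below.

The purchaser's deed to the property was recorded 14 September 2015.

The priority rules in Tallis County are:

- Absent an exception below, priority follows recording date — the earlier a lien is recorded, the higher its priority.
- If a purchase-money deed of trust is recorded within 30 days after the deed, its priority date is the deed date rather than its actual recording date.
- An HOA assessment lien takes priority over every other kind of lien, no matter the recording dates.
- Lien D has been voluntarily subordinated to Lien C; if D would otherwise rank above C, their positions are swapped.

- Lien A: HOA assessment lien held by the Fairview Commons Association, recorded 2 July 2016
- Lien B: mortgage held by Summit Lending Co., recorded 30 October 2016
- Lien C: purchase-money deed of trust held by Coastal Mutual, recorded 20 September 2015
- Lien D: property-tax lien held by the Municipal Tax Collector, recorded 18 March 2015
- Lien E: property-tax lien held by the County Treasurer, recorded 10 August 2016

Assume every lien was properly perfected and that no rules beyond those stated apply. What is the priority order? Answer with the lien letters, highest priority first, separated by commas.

A, C, D, E, B

Adjusting effective dates: C was recorded within the 30-day window, so its effective date is the deed date 14 September 2015.
A is an HOA assessment lien and takes priority over every other lien.
Remaining liens by effective date: D (18 March 2015), C (14 September 2015), E (10 August 2016), B (30 October 2016).
D would otherwise be senior to C, so under the subordination agreement D and C exchange positions.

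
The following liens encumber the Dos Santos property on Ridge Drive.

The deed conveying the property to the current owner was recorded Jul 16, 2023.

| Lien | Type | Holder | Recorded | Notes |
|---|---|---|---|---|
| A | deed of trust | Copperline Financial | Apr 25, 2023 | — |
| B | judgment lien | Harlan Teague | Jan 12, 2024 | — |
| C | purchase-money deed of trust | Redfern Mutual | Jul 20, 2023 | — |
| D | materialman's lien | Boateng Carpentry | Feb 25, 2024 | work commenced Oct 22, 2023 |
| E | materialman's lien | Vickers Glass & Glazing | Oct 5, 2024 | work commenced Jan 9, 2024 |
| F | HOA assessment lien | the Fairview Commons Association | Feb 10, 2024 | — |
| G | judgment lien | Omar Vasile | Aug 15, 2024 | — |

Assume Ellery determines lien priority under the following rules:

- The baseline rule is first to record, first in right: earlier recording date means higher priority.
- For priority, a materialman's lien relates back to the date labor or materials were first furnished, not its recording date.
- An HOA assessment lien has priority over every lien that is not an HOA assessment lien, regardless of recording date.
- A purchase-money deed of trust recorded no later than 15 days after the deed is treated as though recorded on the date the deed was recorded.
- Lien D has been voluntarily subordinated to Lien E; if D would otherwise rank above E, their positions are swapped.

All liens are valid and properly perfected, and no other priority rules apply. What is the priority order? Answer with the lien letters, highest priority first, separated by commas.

F, A, C, E, D, B, G

Effective dates after the stated exceptions: C was recorded within the 15-day window, so its effective date is the deed date Jul 16, 2023; D is treated as recorded Oct 22, 2023, the work-commencement date; E's effective date is Jan 9, 2024, when work began.
F is an HOA assessment lien, so it outranks all other liens regardless of date.
Ordering the rest by effective date: A (Apr 25, 2023), C (Jul 16, 2023), D (Oct 22, 2023), E (Jan 9, 2024), B (Jan 12, 2024), G (Aug 15, 2024).
D would otherwise be senior to E, so under the subordination agreement D and E exchange positions.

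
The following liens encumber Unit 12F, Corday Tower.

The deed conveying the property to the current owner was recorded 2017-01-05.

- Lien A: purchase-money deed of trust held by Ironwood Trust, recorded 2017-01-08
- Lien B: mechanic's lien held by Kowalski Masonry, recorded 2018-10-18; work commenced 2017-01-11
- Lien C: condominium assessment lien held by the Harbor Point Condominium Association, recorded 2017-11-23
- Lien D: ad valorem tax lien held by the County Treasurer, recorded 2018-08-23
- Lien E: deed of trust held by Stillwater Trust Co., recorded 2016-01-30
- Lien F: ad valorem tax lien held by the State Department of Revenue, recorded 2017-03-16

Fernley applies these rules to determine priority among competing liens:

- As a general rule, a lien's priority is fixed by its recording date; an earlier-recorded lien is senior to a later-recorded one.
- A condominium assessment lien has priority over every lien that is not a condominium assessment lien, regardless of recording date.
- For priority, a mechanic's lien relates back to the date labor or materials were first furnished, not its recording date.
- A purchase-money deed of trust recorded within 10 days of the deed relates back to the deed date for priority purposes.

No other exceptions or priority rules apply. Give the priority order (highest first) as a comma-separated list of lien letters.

C, E, A, B, F, D

First, effective dates: A's effective date is the deed date, 2017-01-05; B's effective date is 2017-01-11, when work began.
As a condominium assessment lien, C is senior to every other lien.
Remaining liens by effective date: E (2016-01-30), A (2017-01-05), B (2017-01-11), F (2017-03-16), D (2018-08-23).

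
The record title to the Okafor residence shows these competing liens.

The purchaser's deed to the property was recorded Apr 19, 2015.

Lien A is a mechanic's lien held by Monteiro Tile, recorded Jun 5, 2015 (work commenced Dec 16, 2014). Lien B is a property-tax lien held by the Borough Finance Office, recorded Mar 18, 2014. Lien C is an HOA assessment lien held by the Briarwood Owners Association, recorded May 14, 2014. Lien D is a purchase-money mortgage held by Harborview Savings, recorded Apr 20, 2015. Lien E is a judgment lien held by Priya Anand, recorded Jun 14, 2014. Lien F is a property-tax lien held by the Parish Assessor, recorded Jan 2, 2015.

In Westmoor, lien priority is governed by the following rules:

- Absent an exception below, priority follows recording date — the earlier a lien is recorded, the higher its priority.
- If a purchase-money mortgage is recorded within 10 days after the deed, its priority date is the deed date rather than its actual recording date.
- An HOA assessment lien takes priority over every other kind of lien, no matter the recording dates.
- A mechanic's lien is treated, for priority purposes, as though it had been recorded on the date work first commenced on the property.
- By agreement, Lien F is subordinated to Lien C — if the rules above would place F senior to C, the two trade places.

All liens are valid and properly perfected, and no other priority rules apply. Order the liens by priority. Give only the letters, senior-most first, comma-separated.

C, B, E, A, F, D

Effective dates after the stated exceptions: A is treated as recorded Dec 16, 2014, the work-commencement date; D's effective date is the deed date, Apr 19, 2015.
As an HOA assessment lien, C is senior to every other lien.
Ordering the rest by effective date: B (Mar 18, 2014), E (Jun 14, 2014), A (Dec 16, 2014), F (Jan 2, 2015), D (Apr 19, 2015).
F is already junior to C, so the subordination agreement changes nothing.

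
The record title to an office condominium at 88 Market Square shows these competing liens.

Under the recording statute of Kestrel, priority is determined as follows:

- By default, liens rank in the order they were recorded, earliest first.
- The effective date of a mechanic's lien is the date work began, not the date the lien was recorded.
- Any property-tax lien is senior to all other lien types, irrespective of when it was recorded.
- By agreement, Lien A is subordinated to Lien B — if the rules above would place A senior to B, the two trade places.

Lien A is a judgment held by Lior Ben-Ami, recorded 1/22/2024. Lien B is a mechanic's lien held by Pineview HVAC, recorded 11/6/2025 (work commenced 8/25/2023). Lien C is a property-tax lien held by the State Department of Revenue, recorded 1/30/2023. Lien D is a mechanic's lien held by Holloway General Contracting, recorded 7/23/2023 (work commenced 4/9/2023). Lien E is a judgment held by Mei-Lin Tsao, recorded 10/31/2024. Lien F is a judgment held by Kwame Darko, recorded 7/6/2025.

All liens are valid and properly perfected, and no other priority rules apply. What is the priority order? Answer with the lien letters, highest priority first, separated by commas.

Effective dates after the stated exceptions: B relates back to 8/25/2023 (work commenced); D relates back to 4/9/2023 (work commenced).
C, as a property-tax lien, has superpriority and ranks first.
The other liens, earliest effective date first: D (4/9/2023), B (8/25/2023), A (1/22/2024), E (10/31/2024), F (7/6/2025).
A already ranks below B; the subordination has no effect.

C, D, B, A, E, F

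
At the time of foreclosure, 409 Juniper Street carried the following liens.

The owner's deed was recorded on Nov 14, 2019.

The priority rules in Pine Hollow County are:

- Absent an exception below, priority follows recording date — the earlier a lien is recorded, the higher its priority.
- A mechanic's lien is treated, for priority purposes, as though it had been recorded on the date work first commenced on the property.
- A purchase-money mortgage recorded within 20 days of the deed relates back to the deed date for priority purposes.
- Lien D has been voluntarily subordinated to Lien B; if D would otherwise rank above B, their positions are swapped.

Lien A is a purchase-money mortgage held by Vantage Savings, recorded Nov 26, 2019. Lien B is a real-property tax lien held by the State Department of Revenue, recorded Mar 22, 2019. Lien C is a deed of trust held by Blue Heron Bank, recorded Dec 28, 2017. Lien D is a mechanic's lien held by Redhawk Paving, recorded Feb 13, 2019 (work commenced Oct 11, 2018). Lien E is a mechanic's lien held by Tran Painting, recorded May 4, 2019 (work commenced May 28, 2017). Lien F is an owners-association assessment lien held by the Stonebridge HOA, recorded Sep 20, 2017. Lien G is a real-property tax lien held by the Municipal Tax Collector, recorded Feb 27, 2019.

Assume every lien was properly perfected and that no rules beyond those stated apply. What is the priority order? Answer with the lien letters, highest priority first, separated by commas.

First, effective dates: A relates back to the deed date Nov 14, 2019; D is treated as recorded Oct 11, 2018, the work-commencement date; E relates back to May 28, 2017 (work commenced).
By effective date, earliest first: E (May 28, 2017), F (Sep 20, 2017), C (Dec 28, 2017), D (Oct 11, 2018), G (Feb 27, 2019), B (Mar 22, 2019), A (Nov 14, 2019).
D is senior to B before the subordination, so the two trade places.

E, F, C, B, G, D, A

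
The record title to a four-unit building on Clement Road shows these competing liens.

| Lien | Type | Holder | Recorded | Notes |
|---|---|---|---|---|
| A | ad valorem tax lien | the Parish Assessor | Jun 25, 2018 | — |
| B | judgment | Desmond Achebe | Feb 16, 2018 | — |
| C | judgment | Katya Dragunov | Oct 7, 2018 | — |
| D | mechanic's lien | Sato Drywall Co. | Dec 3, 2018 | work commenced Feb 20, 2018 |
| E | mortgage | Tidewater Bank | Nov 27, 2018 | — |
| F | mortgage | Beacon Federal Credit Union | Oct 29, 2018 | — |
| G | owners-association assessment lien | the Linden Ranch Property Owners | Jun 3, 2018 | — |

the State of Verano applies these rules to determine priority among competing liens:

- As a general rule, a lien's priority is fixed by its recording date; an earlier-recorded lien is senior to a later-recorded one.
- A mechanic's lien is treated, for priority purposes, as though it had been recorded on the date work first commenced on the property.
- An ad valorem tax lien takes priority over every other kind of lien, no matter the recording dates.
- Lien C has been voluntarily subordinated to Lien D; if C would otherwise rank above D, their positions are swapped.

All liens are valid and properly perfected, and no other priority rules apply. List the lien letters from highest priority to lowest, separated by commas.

A, B, D, G, C, F, E

Effective dates: D relates back to Feb 20, 2018 (work commenced).
A is an ad valorem tax lien, so it outranks all other liens regardless of date.
Ordering the rest by effective date: B (Feb 16, 2018), D (Feb 20, 2018), G (Jun 3, 2018), C (Oct 7, 2018), F (Oct 29, 2018), E (Nov 27, 2018).
C is already junior to D, so the subordination agreement changes nothing.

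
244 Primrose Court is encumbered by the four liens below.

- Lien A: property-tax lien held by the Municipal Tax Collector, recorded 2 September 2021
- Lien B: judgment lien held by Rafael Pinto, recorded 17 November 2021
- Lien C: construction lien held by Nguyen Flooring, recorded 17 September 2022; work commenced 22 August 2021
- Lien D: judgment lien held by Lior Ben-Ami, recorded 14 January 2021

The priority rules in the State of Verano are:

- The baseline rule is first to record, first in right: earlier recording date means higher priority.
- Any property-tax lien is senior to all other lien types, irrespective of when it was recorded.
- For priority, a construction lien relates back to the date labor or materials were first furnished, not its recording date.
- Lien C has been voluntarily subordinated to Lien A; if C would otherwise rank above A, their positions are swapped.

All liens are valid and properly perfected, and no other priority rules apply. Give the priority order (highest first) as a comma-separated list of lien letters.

Effective dates: C is treated as recorded 22 August 2021, the work-commencement date.
As a property-tax lien, A is senior to every other lien.
Ordering the rest by effective date: D (14 January 2021), C (22 August 2021), B (17 November 2021).
C is already junior to A, so the subordination agreement changes nothing.

A, D, C, B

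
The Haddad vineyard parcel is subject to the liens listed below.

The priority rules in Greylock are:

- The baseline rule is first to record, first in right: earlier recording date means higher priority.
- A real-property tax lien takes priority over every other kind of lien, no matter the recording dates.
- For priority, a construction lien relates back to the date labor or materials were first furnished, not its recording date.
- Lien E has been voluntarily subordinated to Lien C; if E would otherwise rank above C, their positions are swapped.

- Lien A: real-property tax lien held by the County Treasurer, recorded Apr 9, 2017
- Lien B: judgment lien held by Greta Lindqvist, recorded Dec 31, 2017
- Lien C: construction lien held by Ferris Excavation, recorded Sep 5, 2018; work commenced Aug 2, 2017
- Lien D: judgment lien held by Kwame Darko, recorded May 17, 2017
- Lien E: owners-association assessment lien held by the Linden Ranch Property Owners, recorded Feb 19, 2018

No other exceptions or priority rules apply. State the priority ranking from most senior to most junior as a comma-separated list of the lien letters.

First, effective dates: C relates back to Aug 2, 2017 (work commenced).
A is a real-property tax lien, so it outranks all other liens regardless of date.
Remaining liens by effective date: D (May 17, 2017), C (Aug 2, 2017), B (Dec 31, 2017), E (Feb 19, 2018).
E already ranks below C; the subordination has no effect.

A, D, C, B, E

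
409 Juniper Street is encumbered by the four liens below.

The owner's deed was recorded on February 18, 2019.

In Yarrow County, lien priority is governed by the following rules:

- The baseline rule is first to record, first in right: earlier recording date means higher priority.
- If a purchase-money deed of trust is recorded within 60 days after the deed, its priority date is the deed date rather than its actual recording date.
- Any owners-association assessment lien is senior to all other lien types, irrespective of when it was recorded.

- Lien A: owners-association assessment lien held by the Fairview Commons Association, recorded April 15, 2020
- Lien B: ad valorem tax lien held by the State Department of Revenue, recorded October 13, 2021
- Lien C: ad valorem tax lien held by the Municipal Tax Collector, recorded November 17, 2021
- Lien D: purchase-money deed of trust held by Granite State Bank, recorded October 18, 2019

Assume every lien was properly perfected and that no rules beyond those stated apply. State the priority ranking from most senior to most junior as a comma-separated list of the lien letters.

Effective dates: D was recorded 242 days after the deed — beyond 60 days — so no relation-back applies.
As an owners-association assessment lien, A is senior to every other lien.
Remaining liens by effective date: D (October 18, 2019), B (October 13, 2021), C (November 17, 2021).

A, D, B, C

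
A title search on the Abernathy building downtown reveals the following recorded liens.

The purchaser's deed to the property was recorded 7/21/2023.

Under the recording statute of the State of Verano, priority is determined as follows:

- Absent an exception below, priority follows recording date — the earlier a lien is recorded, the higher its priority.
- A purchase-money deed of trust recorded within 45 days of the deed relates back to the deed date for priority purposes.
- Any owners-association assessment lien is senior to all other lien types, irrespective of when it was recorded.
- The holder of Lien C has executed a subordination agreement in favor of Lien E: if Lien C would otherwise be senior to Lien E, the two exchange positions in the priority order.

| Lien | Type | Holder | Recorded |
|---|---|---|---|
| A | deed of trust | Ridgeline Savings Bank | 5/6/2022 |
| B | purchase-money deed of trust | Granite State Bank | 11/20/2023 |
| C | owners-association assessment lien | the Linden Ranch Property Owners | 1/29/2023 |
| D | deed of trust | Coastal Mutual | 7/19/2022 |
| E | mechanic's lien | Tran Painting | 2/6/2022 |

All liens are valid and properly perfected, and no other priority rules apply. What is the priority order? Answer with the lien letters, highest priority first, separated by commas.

E, C, A, D, B

Effective dates after the stated exceptions: B was recorded 122 days after the deed — beyond 45 days — so no relation-back applies.
C is an owners-association assessment lien and takes priority over every other lien.
Remaining liens by effective date: E (2/6/2022), A (5/6/2022), D (7/19/2022), B (11/20/2023).
C is senior to E before the subordination, so the two trade places.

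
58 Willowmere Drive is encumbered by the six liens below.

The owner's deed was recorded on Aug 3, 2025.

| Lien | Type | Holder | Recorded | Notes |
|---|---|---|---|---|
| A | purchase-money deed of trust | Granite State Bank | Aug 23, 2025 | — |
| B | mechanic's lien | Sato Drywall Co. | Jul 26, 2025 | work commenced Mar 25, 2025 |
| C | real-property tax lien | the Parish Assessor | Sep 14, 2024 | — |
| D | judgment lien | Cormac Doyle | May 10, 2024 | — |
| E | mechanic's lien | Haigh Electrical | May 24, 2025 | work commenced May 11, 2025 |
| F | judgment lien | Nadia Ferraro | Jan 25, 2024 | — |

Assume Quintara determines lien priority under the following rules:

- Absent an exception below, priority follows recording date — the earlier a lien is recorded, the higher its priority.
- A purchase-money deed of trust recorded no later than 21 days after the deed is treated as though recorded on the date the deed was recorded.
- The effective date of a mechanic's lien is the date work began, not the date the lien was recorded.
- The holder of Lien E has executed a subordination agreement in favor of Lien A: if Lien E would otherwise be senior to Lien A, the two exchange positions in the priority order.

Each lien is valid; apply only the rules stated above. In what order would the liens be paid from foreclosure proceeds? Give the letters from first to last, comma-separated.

F, D, C, B, A, E

First, effective dates: A relates back to the deed date Aug 3, 2025; B is treated as recorded Mar 25, 2025, the work-commencement date; E relates back to May 11, 2025 (work commenced).
Sorted by effective date: F (Jan 25, 2024), D (May 10, 2024), C (Sep 14, 2024), B (Mar 25, 2025), E (May 11, 2025), A (Aug 3, 2025).
E would otherwise be senior to A, so under the subordination agreement E and A exchange positions.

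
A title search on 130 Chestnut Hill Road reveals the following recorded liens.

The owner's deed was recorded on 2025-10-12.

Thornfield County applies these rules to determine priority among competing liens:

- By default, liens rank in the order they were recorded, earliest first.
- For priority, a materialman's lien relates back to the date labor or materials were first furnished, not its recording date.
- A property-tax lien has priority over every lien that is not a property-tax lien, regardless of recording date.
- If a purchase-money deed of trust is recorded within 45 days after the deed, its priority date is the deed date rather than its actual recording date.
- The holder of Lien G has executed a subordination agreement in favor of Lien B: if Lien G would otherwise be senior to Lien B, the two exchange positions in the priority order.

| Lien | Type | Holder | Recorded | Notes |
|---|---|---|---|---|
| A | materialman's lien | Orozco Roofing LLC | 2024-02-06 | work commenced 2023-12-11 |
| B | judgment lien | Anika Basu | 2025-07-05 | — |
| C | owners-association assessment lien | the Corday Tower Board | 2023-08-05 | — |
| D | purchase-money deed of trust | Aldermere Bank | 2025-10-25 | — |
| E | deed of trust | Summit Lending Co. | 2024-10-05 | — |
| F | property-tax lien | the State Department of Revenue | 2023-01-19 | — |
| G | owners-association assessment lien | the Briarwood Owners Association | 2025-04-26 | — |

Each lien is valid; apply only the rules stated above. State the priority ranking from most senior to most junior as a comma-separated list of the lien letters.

F, C, A, E, B, G, D

Effective dates: A's effective date is 2023-12-11, when work began; D's effective date is the deed date, 2025-10-12.
As a property-tax lien, F is senior to every other lien.
Remaining liens by effective date: C (2023-08-05), A (2023-12-11), E (2024-10-05), G (2025-04-26), B (2025-07-05), D (2025-10-12).
The subordination applies — G was senior to B — so G and B swap.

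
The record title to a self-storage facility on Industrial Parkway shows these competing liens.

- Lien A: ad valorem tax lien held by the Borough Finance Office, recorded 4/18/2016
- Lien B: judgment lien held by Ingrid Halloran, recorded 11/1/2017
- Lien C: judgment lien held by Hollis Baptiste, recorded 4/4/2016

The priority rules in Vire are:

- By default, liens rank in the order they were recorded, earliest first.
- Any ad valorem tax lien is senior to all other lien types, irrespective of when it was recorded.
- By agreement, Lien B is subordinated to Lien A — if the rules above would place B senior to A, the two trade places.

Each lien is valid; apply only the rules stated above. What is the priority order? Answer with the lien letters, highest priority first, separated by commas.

A is an ad valorem tax lien, so it outranks all other liens regardless of date.
Remaining liens by effective date: C (4/4/2016), B (11/1/2017).
Since B is not senior to A, the subordination leaves the order unchanged.

A, C, B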